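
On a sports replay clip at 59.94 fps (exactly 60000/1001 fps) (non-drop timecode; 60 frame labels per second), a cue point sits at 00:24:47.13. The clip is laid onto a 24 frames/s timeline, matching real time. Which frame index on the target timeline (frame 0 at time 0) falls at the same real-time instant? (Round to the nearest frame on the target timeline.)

frame 35729

Source frame index: (0×3600 + 24×60 + 47) × 60 + 13 = 89233.
Real time: 89233 / (60000/1001) = 89322233/60000 s.
Target frame: (89322233/60000) × (24) = 89322233/2500 ≈ 35728.893 → 35729.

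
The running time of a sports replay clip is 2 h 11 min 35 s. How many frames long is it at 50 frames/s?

2 h 11 min 35 s = 7895 s.
Frames = 7895 × 50 = 394750.

394750 frames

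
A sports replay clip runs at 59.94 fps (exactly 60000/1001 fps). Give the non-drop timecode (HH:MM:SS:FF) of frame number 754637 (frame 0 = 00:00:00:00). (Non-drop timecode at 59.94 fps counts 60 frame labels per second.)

03:29:37:17

754637 ÷ 60 = 12577 full seconds, remainder 17 frames.
12577 s = 3 h 29 min 37 s.
Timecode: 03:29:37:17.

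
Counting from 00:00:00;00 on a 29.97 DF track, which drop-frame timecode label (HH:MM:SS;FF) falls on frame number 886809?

Ten DF minutes hold 17982 frames, so frame 886809 lies in block 49 (frames 881118–899099) with 5691 frames into that block.
The block's first minute is 1800 frames and the rest 1798 each; 5691 frames reaches minute 3, so 49 × 18 + 3 × 2 = 888 labels have been skipped so far.
Adding those back, label number 886809 + 888 = 887697 at 30 labels/s is 29589 s + 27 f = 8 h 13 min 9 s frame 27, i.e. 08:13:09;27.

08:13:09;27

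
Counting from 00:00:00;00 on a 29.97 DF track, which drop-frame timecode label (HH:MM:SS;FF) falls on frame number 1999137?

Ten DF minutes hold 17982 frames, so frame 1999137 lies in block 111 (frames 1996002–2013983) with 3135 frames into that block.
The block's first minute is 1800 frames and the rest 1798 each; 3135 frames reaches minute 1, so 111 × 18 + 1 × 2 = 2000 labels have been skipped so far.
Adding those back, label number 1999137 + 2000 = 2001137 at 30 labels/s is 66704 s + 17 f = 18 h 31 min 44 s frame 17, i.e. 18:31:44;17.

18:31:44;17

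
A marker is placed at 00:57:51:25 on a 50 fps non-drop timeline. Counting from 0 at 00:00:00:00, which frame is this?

Total seconds to the label: (0 × 3600 + 57 × 60 + 51) = 3471.
Frame index = 3471 × 50 + 25 = 173575.

173575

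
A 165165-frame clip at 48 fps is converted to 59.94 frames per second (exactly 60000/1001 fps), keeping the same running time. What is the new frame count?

206250 frames

Target frames = source frames × (target rate / source rate) = 165165 × (60000/1001)/(48) = 165165 × 1250/1001 = 206250.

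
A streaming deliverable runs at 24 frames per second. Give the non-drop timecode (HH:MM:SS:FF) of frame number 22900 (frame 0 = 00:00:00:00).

22900 ÷ 24 = 954 full seconds, remainder 4 frames.
954 s = 0 h 15 min 54 s.
Timecode: 00:15:54:04.

00:15:54:04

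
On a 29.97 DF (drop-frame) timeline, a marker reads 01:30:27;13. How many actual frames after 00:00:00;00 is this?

162661

Complete 10-minute blocks: 9, each 17982 frames → 161838.
Remaining 0 whole minutes in the current block: 0 frames.
Within the current minute: 27 × 30 + 13 = 823. Total = 161838 + 0 + 823 = 162661.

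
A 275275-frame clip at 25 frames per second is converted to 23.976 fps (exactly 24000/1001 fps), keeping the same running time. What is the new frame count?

Target frames = source frames × (target rate / source rate) = 275275 × (24000/1001)/(25) = 275275 × 960/1001 = 264000.

264000 frames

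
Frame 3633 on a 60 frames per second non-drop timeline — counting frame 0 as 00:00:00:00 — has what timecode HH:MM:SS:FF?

3633 ÷ 60 = 60 full seconds, remainder 33 frames.
60 s = 0 h 1 min 0 s.
Timecode: 00:01:00:33.

00:01:00:33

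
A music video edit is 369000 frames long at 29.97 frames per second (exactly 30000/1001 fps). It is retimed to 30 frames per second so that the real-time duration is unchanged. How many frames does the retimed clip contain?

369369 frames

Target frames = source frames × (target rate / source rate) = 369000 × (30)/(30000/1001) = 369000 × 1001/1000 = 369369.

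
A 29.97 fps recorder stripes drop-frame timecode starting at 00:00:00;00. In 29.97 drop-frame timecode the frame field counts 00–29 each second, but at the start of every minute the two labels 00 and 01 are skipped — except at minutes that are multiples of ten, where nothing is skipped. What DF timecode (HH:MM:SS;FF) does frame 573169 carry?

05:18:44;23

Each 10-minute DF block holds 10 × 60 × 30 − 9 × 2 = 17982 frames. 573169 ÷ 17982 → 31 full blocks, remainder 15727.
Within the partial block the first minute is 1800 frames and each further minute 1798, so 8 further minute boundaries passed. Total skipped labels = 18 × 31 + 2 × 8 = 574.
Non-drop label index = 573169 + 574 = 573743; at 30 labels/s that is 05:18:44:23, i.e. DF 05:18:44;23.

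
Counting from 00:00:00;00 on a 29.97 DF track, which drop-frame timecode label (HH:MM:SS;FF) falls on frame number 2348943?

Each 10-minute DF block holds 10 × 60 × 30 − 9 × 2 = 17982 frames. 2348943 ÷ 17982 → 130 full blocks, remainder 11283.
Within the partial block the first minute is 1800 frames and each further minute 1798, so 6 further minute boundaries passed. Total skipped labels = 18 × 130 + 2 × 6 = 2352.
Non-drop label index = 2348943 + 2352 = 2351295; at 30 labels/s that is 21:46:16:15, i.e. DF 21:46:16;15.

21:46:16;15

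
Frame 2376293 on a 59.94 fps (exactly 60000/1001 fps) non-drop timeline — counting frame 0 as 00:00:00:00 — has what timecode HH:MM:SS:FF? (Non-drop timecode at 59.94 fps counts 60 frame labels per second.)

2376293 ÷ 60 = 39604 full seconds, remainder 53 frames.
39604 s = 11 h 0 min 4 s.
Timecode: 11:00:04:53.

11:00:04:53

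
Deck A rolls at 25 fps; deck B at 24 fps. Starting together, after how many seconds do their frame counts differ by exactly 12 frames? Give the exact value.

The gap grows by |24 − 25| = 1 frame per second.
Time for a 12-frame gap: 12 ÷ (1) = 12 s.

12 seconds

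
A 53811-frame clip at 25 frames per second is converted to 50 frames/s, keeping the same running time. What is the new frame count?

107622 frames

Target frames = source frames × (target rate / source rate) = 53811 × (50)/(25) = 53811 × 2 = 107622.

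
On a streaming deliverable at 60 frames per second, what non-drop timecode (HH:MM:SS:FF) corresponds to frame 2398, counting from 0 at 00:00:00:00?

00:00:39:58

2398 ÷ 60 = 39 full seconds, remainder 58 frames.
39 s = 0 h 0 min 39 s.
Timecode: 00:00:39:58.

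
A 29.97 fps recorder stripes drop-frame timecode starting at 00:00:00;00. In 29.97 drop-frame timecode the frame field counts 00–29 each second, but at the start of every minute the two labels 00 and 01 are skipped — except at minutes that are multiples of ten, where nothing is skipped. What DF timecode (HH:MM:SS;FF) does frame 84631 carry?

Ten DF minutes hold 17982 frames, so frame 84631 lies in block 4 (frames 71928–89909) with 12703 frames into that block.
The block's first minute is 1800 frames and the rest 1798 each; 12703 frames reaches minute 7, so 4 × 18 + 7 × 2 = 86 labels have been skipped so far.
Adding those back, label number 84631 + 86 = 84717 at 30 labels/s is 2823 s + 27 f = 0 h 47 min 3 s frame 27, i.e. 00:47:03;27.

00:47:03;27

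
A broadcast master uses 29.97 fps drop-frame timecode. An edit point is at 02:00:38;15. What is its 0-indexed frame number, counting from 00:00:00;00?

As if non-drop at 30 labels/s: (2 × 3600 + 0 × 60 + 38) × 30 + 15 = 217155.
Minute boundaries passed: 120; those not divisible by 10: 120 − 12 = 108; dropped labels = 2 × 108 = 216.
Actual frame index = 217155 − 216 = 216939.

216939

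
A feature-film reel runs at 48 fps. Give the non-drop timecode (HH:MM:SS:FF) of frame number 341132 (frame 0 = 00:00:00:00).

341132 ÷ 48 = 7106 full seconds, remainder 44 frames.
7106 s = 1 h 58 min 26 s.
Timecode: 01:58:26:44.

01:58:26:44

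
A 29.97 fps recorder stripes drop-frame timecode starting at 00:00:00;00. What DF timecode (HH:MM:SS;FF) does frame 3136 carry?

Each 10-minute DF block holds 10 × 60 × 30 − 9 × 2 = 17982 frames. 3136 ÷ 17982 → 0 full blocks, remainder 3136.
Within the partial block the first minute is 1800 frames and each further minute 1798, so 1 further minute boundary passed. Total skipped labels = 18 × 0 + 2 × 1 = 2.
Non-drop label index = 3136 + 2 = 3138; at 30 labels/s that is 00:01:44:18, i.e. DF 00:01:44;18.

00:01:44;18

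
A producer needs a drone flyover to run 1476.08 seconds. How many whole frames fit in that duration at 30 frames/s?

44282 frames

Frames = 1476.08 × 30 = 221412/5 ≈ 44282.4000.
Complete frames: 44282.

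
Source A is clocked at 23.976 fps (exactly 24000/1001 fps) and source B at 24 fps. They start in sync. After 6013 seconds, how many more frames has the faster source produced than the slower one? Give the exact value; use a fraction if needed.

A emits 24000/1001 × 6013 = 20616000/143 frames; B emits 24 × 6013 = 144312.
Difference = 20616/143 frames (≈ 144.1678); B is ahead of A.

20616/143 frames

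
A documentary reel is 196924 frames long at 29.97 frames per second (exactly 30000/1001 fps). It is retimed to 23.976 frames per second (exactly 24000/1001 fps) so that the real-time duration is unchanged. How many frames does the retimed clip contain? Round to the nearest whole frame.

Frames at target rate = 196924 × (24000/1001) / (30000/1001) = 787696/5 ≈ 157539.200.
Nearest whole frame: 157539.

157539 frames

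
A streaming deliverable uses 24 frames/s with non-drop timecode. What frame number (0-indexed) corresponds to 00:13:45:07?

19807

Total seconds to the label: (0 × 3600 + 13 × 60 + 45) = 825.
Frame index = 825 × 24 + 7 = 19807.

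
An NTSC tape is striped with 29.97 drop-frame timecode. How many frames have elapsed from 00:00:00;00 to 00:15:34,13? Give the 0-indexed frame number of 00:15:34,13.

28005

As if non-drop at 30 labels/s: (0 × 3600 + 15 × 60 + 34) × 30 + 13 = 28033.
Minute boundaries passed: 15; those not divisible by 10: 15 − 1 = 14; dropped labels = 2 × 14 = 28.
Actual frame index = 28033 − 28 = 28005.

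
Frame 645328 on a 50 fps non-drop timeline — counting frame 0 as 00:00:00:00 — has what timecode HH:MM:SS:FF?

03:35:06:28

645328 ÷ 50 = 12906 full seconds, remainder 28 frames.
12906 s = 3 h 35 min 6 s.
Timecode: 03:35:06:28.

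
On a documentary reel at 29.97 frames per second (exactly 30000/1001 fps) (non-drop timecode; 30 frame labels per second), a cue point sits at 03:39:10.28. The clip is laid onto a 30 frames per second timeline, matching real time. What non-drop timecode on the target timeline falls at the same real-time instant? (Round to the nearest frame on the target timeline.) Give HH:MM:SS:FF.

Source frame index: (3×3600 + 39×60 + 10) × 30 + 28 = 394528.
Real time: 394528 / (30000/1001) = 24682658/1875 s.
Target frame: (24682658/1875) × (30) = 49365316/125 ≈ 394922.528 → 394923.
At 30 labels/s: frame 394923 → 03:39:24:03.

03:39:24:03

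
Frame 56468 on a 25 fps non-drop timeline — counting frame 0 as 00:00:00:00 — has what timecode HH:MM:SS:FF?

56468 ÷ 25 = 2258 full seconds, remainder 18 frames.
2258 s = 0 h 37 min 38 s.
Timecode: 00:37:38:18.

00:37:38:18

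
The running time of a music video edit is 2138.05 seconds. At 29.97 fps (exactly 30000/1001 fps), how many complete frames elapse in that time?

Frames = 2138.05 × 30000/1001 = 64141500/1001 ≈ 64077.4226.
Complete frames: 64077.

64077 frames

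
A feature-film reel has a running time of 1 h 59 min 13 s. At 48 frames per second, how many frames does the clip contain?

1 h 59 min 13 s = 7153 s.
Frames = 7153 × 48 = 343344.

343344 frames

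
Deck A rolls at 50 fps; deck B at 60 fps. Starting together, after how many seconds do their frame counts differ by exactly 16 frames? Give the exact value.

The gap grows by |60 − 50| = 10 frames per second.
Time for a 16-frame gap: 16 ÷ (10) = 1.6 s.

1.6 seconds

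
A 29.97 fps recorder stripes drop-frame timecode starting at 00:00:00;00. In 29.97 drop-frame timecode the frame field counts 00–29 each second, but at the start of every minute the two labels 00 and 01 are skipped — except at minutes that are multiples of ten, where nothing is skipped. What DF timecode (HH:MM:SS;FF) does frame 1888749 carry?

Each 10-minute DF block holds 10 × 60 × 30 − 9 × 2 = 17982 frames. 1888749 ÷ 17982 → 105 full blocks, remainder 639.
Within the partial block the first minute is 1800 frames and each further minute 1798, so 0 further minute boundaries passed. Total skipped labels = 18 × 105 + 2 × 0 = 1890.
Non-drop label index = 1888749 + 1890 = 1890639; at 30 labels/s that is 17:30:21:09, i.e. DF 17:30:21;09.

17:30:21;09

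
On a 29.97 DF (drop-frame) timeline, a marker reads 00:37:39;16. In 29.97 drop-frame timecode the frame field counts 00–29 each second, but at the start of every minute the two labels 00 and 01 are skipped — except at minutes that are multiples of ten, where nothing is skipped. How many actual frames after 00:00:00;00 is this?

67718

As if non-drop at 30 labels/s: (0 × 3600 + 37 × 60 + 39) × 30 + 16 = 67786.
Minute boundaries passed: 37; those not divisible by 10: 37 − 3 = 34; dropped labels = 2 × 34 = 68.
Actual frame index = 67786 − 68 = 67718.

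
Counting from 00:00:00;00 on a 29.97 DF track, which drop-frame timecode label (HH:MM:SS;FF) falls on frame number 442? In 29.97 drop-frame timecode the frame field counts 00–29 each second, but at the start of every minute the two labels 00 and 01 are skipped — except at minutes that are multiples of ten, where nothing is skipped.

Ten DF minutes hold 17982 frames, so frame 442 lies in block 0 (frames 0–17981) with 442 frames into that block.
The block's first minute is 1800 frames and the rest 1798 each; 442 frames reaches minute 0, so 0 × 18 + 0 × 2 = 0 labels have been skipped so far.
Adding those back, label number 442 + 0 = 442 at 30 labels/s is 14 s + 22 f = 0 h 0 min 14 s frame 22, i.e. 00:00:14;22.

00:00:14;22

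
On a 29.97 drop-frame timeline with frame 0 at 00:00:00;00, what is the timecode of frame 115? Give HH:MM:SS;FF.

00:00:03;25

Each 10-minute DF block holds 10 × 60 × 30 − 9 × 2 = 17982 frames. 115 ÷ 17982 → 0 full blocks, remainder 115.
Within the partial block the first minute is 1800 frames and each further minute 1798, so 0 further minute boundaries passed. Total skipped labels = 18 × 0 + 2 × 0 = 0.
Non-drop label index = 115 + 0 = 115; at 30 labels/s that is 00:00:03:25, i.e. DF 00:00:03;25.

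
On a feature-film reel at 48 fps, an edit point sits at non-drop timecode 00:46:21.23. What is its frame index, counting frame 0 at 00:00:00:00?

Total seconds to the label: (0 × 3600 + 46 × 60 + 21) = 2781.
Frame index = 2781 × 48 + 23 = 133511.

frame 133511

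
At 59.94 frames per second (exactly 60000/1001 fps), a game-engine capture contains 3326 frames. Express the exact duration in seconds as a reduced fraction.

1664663/30000 seconds

Running time = 3326 ÷ (60000/1001) = 3326 × 1001/60000 = 1664663/30000 s.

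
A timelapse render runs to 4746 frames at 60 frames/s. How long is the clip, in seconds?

79.1 seconds

Running time = 4746 / (60) = 79.1 s.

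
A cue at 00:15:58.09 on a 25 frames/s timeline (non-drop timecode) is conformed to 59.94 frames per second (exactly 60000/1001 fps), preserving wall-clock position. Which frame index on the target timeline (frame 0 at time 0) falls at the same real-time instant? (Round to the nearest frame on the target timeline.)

Source frame index: (0×3600 + 15×60 + 58) × 25 + 9 = 23959.
Real time: 23959 / (25) = 23959/25 s.
Target frame: (23959/25) × (60000/1001) = 4423200/77 ≈ 57444.156 → 57444.

frame 57444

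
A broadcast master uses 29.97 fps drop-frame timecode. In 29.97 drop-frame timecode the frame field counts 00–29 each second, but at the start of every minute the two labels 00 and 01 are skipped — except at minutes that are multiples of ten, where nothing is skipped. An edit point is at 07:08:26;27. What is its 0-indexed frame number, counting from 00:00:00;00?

770435

As if non-drop at 30 labels/s: (7 × 3600 + 8 × 60 + 26) × 30 + 27 = 771207.
Minute boundaries passed: 428; those not divisible by 10: 428 − 42 = 386; dropped labels = 2 × 386 = 772.
Actual frame index = 771207 − 772 = 770435.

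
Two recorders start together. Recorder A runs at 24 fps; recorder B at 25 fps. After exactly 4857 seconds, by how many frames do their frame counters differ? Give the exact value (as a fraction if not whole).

A emits 24 × 4857 = 116568 frames; B emits 25 × 4857 = 121425.
Difference = 4857 frames; B is ahead of A.

4857 frames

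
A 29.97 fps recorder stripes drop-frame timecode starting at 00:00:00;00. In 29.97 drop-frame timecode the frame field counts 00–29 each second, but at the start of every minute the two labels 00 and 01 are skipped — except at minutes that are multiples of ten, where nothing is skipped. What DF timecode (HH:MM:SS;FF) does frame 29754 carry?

00:16:32;24

Each 10-minute DF block holds 10 × 60 × 30 − 9 × 2 = 17982 frames. 29754 ÷ 17982 → 1 full block, remainder 11772.
Within the partial block the first minute is 1800 frames and each further minute 1798, so 6 further minute boundaries passed. Total skipped labels = 18 × 1 + 2 × 6 = 30.
Non-drop label index = 29754 + 30 = 29784; at 30 labels/s that is 00:16:32:24, i.e. DF 00:16:32;24.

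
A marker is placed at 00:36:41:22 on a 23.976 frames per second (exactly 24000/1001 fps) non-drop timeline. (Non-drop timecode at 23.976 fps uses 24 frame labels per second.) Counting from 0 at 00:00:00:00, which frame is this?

52846

Total seconds to the label: (0 × 3600 + 36 × 60 + 41) = 2201.
Frame index = 2201 × 24 + 22 = 52846.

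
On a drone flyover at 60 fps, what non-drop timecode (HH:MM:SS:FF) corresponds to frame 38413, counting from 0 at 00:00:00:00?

38413 ÷ 60 = 640 full seconds, remainder 13 frames.
640 s = 0 h 10 min 40 s.
Timecode: 00:10:40:13.

00:10:40:13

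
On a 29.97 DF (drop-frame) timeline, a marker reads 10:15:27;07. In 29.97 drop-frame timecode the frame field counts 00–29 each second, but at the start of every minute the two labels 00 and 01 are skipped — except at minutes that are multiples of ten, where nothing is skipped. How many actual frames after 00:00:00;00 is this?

1106709

Complete 10-minute blocks: 61, each 17982 frames → 1096902.
Remaining 5 whole minutes in the current block: 1800 + 4 × 1798 = 8992 frames.
Within the current minute: 27 × 30 + 7 − 2 = 815 (labels ;00/;01 skipped at this minute). Total = 1096902 + 8992 + 815 = 1106709.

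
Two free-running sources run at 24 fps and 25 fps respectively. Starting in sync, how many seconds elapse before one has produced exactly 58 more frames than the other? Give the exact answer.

58 seconds

The gap grows by |25 − 24| = 1 frame per second.
Time for a 58-frame gap: 58 ÷ (1) = 58 s.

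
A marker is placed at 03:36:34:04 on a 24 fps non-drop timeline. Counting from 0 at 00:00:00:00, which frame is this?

311860

Total seconds to the label: (3 × 3600 + 36 × 60 + 34) = 12994.
Frame index = 12994 × 24 + 4 = 311860.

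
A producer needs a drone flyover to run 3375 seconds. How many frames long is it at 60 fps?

Frames = 3375 × 60 = 202500.

202500 frames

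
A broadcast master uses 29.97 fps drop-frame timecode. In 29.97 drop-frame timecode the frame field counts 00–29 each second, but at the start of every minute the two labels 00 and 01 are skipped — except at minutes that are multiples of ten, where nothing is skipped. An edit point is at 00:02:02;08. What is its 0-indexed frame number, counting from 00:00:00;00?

3664

Complete 10-minute blocks: 0, each 17982 frames → 0.
Remaining 2 whole minutes in the current block: 1800 + 1 × 1798 = 3598 frames.
Within the current minute: 2 × 30 + 8 − 2 = 66 (labels ;00/;01 skipped at this minute). Total = 0 + 3598 + 66 = 3664.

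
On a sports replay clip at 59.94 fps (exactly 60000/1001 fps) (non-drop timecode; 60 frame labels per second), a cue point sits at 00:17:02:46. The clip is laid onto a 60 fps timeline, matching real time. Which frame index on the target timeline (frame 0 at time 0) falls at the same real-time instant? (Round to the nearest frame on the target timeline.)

Source frame index: (0×3600 + 17×60 + 2) × 60 + 46 = 61366.
Real time: 61366 / (60000/1001) = 30713683/30000 s.
Target frame: (30713683/30000) × (60) = 30713683/500 ≈ 61427.366 → 61427.

frame 61427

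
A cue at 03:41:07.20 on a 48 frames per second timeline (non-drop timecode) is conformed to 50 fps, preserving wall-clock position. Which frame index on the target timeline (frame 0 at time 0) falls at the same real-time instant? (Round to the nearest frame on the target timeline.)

Source frame index: (3×3600 + 41×60 + 7) × 48 + 20 = 636836.
Real time: 636836 / (48) = 159209/12 s.
Target frame: (159209/12) × (50) = 3980225/6 ≈ 663370.833 → 663371.

frame 663371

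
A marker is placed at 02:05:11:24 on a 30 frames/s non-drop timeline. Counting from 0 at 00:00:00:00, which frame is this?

Total seconds to the label: (2 × 3600 + 5 × 60 + 11) = 7511.
Frame index = 7511 × 30 + 24 = 225354.

225354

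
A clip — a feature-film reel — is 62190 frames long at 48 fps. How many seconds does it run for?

1295.625 seconds

Running time = 62190 / (48) = 1295.625 s.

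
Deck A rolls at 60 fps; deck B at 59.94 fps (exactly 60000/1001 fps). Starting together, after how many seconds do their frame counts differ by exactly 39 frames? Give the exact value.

The gap grows by |60000/1001 − 60| = 60/1001 frames per second.
Time for a 39-frame gap: 39 ÷ (60/1001) = 650.65 s.

650.65 seconds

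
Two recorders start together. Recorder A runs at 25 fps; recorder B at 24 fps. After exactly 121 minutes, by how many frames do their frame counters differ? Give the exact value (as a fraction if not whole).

121 min = 7260 s.
A emits 25 × 7260 = 181500 frames; B emits 24 × 7260 = 174240.
Difference = 7260 frames; B is behind A.

7260 frames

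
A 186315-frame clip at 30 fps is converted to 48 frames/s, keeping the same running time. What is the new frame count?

Target frames = source frames × (target rate / source rate) = 186315 × (48)/(30) = 186315 × 8/5 = 298104.

298104 frames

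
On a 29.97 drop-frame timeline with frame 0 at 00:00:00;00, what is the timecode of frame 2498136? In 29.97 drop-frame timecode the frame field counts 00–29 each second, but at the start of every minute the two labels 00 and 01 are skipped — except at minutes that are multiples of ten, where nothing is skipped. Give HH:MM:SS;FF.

Each 10-minute DF block holds 10 × 60 × 30 − 9 × 2 = 17982 frames. 2498136 ÷ 17982 → 138 full blocks, remainder 16620.
Within the partial block the first minute is 1800 frames and each further minute 1798, so 9 further minute boundaries passed. Total skipped labels = 18 × 138 + 2 × 9 = 2502.
Non-drop label index = 2498136 + 2502 = 2500638; at 30 labels/s that is 23:09:14:18, i.e. DF 23:09:14;18.

23:09:14;18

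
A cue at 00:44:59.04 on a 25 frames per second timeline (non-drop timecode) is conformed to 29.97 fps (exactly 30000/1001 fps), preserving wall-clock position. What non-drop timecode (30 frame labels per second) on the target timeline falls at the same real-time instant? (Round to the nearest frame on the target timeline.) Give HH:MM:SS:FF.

Source frame index: (0×3600 + 44×60 + 59) × 25 + 4 = 67479.
Real time: 67479 / (25) = 67479/25 s.
Target frame: (67479/25) × (30000/1001) = 80974800/1001 ≈ 80893.906 → 80894.
At 30 labels/s: frame 80894 → 00:44:56:14.

00:44:56:14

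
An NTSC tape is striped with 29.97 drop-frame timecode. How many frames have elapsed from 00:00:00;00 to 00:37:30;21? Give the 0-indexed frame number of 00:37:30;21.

Complete 10-minute blocks: 3, each 17982 frames → 53946.
Remaining 7 whole minutes in the current block: 1800 + 6 × 1798 = 12588 frames.
Within the current minute: 30 × 30 + 21 − 2 = 919 (labels ;00/;01 skipped at this minute). Total = 53946 + 12588 + 919 = 67453.

67453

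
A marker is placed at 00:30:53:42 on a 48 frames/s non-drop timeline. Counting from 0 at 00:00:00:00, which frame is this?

Total seconds to the label: (0 × 3600 + 30 × 60 + 53) = 1853.
Frame index = 1853 × 48 + 42 = 88986.

88986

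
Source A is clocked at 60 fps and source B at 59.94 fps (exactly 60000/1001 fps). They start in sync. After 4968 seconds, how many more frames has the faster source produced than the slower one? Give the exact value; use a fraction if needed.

298080/1001 frames

A emits 60 × 4968 = 298080 frames; B emits 60000/1001 × 4968 = 298080000/1001.
Difference = 298080/1001 frames (≈ 297.7822); B is behind A.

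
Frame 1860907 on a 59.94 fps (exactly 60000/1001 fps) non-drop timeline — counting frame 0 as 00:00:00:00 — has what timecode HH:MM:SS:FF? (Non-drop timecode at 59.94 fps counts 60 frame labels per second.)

08:36:55:07

1860907 ÷ 60 = 31015 full seconds, remainder 7 frames.
31015 s = 8 h 36 min 55 s.
Timecode: 08:36:55:07.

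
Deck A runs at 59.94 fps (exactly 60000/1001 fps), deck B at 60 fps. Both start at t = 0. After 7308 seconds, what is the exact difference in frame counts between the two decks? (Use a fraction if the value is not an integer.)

A emits 60000/1001 × 7308 = 62640000/143 frames; B emits 60 × 7308 = 438480.
Difference = 62640/143 frames (≈ 438.0420); B is ahead of A.

62640/143 frames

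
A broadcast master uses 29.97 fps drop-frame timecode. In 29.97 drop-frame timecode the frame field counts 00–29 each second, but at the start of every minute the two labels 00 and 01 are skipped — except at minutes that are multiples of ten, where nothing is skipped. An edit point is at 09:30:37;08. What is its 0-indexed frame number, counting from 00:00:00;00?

1026092

Complete 10-minute blocks: 57, each 17982 frames → 1024974.
Remaining 0 whole minutes in the current block: 0 frames.
Within the current minute: 37 × 30 + 8 = 1118. Total = 1024974 + 0 + 1118 = 1026092.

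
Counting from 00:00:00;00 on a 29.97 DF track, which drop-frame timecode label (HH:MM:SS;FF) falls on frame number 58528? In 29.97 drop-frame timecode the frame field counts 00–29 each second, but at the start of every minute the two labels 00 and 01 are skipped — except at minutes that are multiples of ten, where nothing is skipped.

00:32:32;26

Each 10-minute DF block holds 10 × 60 × 30 − 9 × 2 = 17982 frames. 58528 ÷ 17982 → 3 full blocks, remainder 4582.
Within the partial block the first minute is 1800 frames and each further minute 1798, so 2 further minute boundaries passed. Total skipped labels = 18 × 3 + 2 × 2 = 58.
Non-drop label index = 58528 + 58 = 58586; at 30 labels/s that is 00:32:32:26, i.e. DF 00:32:32;26.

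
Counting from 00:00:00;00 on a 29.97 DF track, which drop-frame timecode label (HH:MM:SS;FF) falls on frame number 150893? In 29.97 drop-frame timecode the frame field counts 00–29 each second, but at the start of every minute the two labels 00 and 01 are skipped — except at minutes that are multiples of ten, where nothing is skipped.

Each 10-minute DF block holds 10 × 60 × 30 − 9 × 2 = 17982 frames. 150893 ÷ 17982 → 8 full blocks, remainder 7037.
Within the partial block the first minute is 1800 frames and each further minute 1798, so 3 further minute boundaries passed. Total skipped labels = 18 × 8 + 2 × 3 = 150.
Non-drop label index = 150893 + 150 = 151043; at 30 labels/s that is 01:23:54:23, i.e. DF 01:23:54;23.

01:23:54;23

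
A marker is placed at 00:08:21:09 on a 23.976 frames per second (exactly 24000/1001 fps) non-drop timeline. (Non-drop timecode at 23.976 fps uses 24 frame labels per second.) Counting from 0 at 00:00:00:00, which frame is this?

Total seconds to the label: (0 × 3600 + 8 × 60 + 21) = 501.
Frame index = 501 × 24 + 9 = 12033.

frame 12033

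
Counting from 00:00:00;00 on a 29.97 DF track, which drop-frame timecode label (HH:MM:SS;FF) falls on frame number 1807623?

Each 10-minute DF block holds 10 × 60 × 30 − 9 × 2 = 17982 frames. 1807623 ÷ 17982 → 100 full blocks, remainder 9423.
Within the partial block the first minute is 1800 frames and each further minute 1798, so 5 further minute boundaries passed. Total skipped labels = 18 × 100 + 2 × 5 = 1810.
Non-drop label index = 1807623 + 1810 = 1809433; at 30 labels/s that is 16:45:14:13, i.e. DF 16:45:14;13.

16:45:14;13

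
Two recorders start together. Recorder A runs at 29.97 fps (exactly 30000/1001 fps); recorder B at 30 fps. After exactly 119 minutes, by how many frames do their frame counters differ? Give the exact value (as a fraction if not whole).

119 min = 7140 s.
A emits 30000/1001 × 7140 = 30600000/143 frames; B emits 30 × 7140 = 214200.
Difference = 30600/143 frames (≈ 213.9860); B is ahead of A.

30600/143 frames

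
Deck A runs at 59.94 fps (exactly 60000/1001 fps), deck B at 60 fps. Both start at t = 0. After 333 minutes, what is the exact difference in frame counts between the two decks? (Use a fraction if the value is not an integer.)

1198800/1001 frames

333 min = 19980 s.
A emits 60000/1001 × 19980 = 1198800000/1001 frames; B emits 60 × 19980 = 1198800.
Difference = 1198800/1001 frames (≈ 1197.6024); B is ahead of A.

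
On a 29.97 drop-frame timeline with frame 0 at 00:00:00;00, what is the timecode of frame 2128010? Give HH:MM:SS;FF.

Ten DF minutes hold 17982 frames, so frame 2128010 lies in block 118 (frames 2121876–2139857) with 6134 frames into that block.
The block's first minute is 1800 frames and the rest 1798 each; 6134 frames reaches minute 3, so 118 × 18 + 3 × 2 = 2130 labels have been skipped so far.
Adding those back, label number 2128010 + 2130 = 2130140 at 30 labels/s is 71004 s + 20 f = 19 h 43 min 24 s frame 20, i.e. 19:43:24;20.

19:43:24;20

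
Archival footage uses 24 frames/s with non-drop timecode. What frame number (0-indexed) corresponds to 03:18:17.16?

Total seconds to the label: (3 × 3600 + 18 × 60 + 17) = 11897.
Frame index = 11897 × 24 + 16 = 285544.

285544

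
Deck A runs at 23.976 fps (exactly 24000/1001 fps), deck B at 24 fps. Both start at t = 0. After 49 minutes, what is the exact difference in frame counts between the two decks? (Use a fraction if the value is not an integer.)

49 min = 2940 s.
A emits 24000/1001 × 2940 = 10080000/143 frames; B emits 24 × 2940 = 70560.
Difference = 10080/143 frames (≈ 70.4895); B is ahead of A.

10080/143 frames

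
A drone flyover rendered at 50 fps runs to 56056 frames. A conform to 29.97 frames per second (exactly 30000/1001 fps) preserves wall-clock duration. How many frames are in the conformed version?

Target frames = source frames × (target rate / source rate) = 56056 × (30000/1001)/(50) = 56056 × 600/1001 = 33600.

33600 frames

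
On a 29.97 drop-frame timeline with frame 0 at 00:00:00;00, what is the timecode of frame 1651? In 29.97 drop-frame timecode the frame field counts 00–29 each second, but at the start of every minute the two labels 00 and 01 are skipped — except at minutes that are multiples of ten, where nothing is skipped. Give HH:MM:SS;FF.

Ten DF minutes hold 17982 frames, so frame 1651 lies in block 0 (frames 0–17981) with 1651 frames into that block.
The block's first minute is 1800 frames and the rest 1798 each; 1651 frames reaches minute 0, so 0 × 18 + 0 × 2 = 0 labels have been skipped so far.
Adding those back, label number 1651 + 0 = 1651 at 30 labels/s is 55 s + 1 f = 0 h 0 min 55 s frame 1, i.e. 00:00:55;01.

00:00:55;01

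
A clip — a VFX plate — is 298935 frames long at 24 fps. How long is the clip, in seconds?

Running time = 298935 / (24) = 12455.625 s.

12455.625 seconds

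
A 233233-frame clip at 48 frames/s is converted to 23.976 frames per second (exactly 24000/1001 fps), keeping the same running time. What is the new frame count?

Target frames = source frames × (target rate / source rate) = 233233 × (24000/1001)/(48) = 233233 × 500/1001 = 116500.

116500 frames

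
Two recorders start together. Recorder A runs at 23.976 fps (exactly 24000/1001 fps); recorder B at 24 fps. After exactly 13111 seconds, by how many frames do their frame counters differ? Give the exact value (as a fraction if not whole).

44952/143 frames

A emits 24000/1001 × 13111 = 44952000/143 frames; B emits 24 × 13111 = 314664.
Difference = 44952/143 frames (≈ 314.3497); B is ahead of A.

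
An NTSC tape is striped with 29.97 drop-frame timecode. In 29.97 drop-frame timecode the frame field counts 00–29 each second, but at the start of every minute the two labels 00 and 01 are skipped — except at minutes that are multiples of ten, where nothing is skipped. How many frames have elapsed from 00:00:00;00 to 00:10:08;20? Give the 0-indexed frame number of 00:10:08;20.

18242

As if non-drop at 30 labels/s: (0 × 3600 + 10 × 60 + 8) × 30 + 20 = 18260.
Minute boundaries passed: 10; those not divisible by 10: 10 − 1 = 9; dropped labels = 2 × 9 = 18.
Actual frame index = 18260 − 18 = 18242.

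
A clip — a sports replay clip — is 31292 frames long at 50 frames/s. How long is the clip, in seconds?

Running time = 31292 / (50) = 625.84 s.

625.84 seconds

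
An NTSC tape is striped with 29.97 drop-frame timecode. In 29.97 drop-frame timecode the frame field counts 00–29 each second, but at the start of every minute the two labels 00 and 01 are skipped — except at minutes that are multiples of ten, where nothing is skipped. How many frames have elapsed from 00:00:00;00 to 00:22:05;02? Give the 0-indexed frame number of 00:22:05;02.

39712

Complete 10-minute blocks: 2, each 17982 frames → 35964.
Remaining 2 whole minutes in the current block: 1800 + 1 × 1798 = 3598 frames.
Within the current minute: 5 × 30 + 2 − 2 = 150 (labels ;00/;01 skipped at this minute). Total = 35964 + 3598 + 150 = 39712.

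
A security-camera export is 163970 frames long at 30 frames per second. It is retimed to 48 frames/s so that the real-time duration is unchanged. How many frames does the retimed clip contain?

Target frames = source frames × (target rate / source rate) = 163970 × (48)/(30) = 163970 × 8/5 = 262352.

262352 frames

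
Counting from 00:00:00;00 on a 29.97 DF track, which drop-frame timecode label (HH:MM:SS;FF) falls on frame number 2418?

Ten DF minutes hold 17982 frames, so frame 2418 lies in block 0 (frames 0–17981) with 2418 frames into that block.
The block's first minute is 1800 frames and the rest 1798 each; 2418 frames reaches minute 1, so 0 × 18 + 1 × 2 = 2 labels have been skipped so far.
Adding those back, label number 2418 + 2 = 2420 at 30 labels/s is 80 s + 20 f = 0 h 1 min 20 s frame 20, i.e. 00:01:20;20.

00:01:20;20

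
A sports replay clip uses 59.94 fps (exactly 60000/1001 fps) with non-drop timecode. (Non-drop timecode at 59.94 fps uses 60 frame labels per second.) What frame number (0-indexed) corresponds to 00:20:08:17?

Total seconds to the label: (0 × 3600 + 20 × 60 + 8) = 1208.
Frame index = 1208 × 60 + 17 = 72497.

72497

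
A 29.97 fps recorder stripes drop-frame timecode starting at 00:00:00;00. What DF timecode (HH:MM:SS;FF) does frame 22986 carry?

Each 10-minute DF block holds 10 × 60 × 30 − 9 × 2 = 17982 frames. 22986 ÷ 17982 → 1 full block, remainder 5004.
Within the partial block the first minute is 1800 frames and each further minute 1798, so 2 further minute boundaries passed. Total skipped labels = 18 × 1 + 2 × 2 = 22.
Non-drop label index = 22986 + 22 = 23008; at 30 labels/s that is 00:12:46:28, i.e. DF 00:12:46;28.

00:12:46;28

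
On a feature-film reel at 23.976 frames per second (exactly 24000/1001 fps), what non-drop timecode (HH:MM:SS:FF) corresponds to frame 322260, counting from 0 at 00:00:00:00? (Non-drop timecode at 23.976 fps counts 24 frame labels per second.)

322260 ÷ 24 = 13427 full seconds, remainder 12 frames.
13427 s = 3 h 43 min 47 s.
Timecode: 03:43:47:12.

03:43:47:12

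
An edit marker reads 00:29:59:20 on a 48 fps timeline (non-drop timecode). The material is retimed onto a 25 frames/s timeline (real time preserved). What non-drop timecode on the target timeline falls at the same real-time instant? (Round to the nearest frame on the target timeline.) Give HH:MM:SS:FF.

00:29:59:10

Source frame index: (0×3600 + 29×60 + 59) × 48 + 20 = 86372.
Real time: 86372 / (48) = 21593/12 s.
Target frame: (21593/12) × (25) = 539825/12 ≈ 44985.417 → 44985.
At 25 labels/s: frame 44985 → 00:29:59:10.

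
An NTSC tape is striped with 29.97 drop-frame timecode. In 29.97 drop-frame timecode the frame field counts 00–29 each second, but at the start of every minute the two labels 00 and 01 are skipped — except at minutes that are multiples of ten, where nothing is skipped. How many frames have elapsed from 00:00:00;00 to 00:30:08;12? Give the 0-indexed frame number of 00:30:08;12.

Complete 10-minute blocks: 3, each 17982 frames → 53946.
Remaining 0 whole minutes in the current block: 0 frames.
Within the current minute: 8 × 30 + 12 = 252. Total = 53946 + 0 + 252 = 54198.

54198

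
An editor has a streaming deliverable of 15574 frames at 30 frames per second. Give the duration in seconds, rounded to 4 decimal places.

Running time = 15574 × 1/30 = 7787/15 s ≈ 519.1333 s.

519.1333 seconds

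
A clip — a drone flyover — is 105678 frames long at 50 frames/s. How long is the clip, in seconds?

Running time = 105678 / (50) = 2113.56 s.

2113.56 seconds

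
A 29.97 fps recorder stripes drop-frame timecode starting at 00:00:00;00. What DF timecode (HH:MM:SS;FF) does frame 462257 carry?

Each 10-minute DF block holds 10 × 60 × 30 − 9 × 2 = 17982 frames. 462257 ÷ 17982 → 25 full blocks, remainder 12707.
Within the partial block the first minute is 1800 frames and each further minute 1798, so 7 further minute boundaries passed. Total skipped labels = 18 × 25 + 2 × 7 = 464.
Non-drop label index = 462257 + 464 = 462721; at 30 labels/s that is 04:17:04:01, i.e. DF 04:17:04;01.

04:17:04;01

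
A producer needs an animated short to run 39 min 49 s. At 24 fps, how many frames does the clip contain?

39 min 49 s = 2389 s.
Frames = 2389 × 24 = 57336.

57336 frames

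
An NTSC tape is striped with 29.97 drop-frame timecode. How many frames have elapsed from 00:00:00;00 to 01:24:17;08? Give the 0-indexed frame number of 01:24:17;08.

Complete 10-minute blocks: 8, each 17982 frames → 143856.
Remaining 4 whole minutes in the current block: 1800 + 3 × 1798 = 7194 frames.
Within the current minute: 17 × 30 + 8 − 2 = 516 (labels ;00/;01 skipped at this minute). Total = 143856 + 7194 + 516 = 151566.

151566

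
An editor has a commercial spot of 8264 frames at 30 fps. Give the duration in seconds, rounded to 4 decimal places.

275.4667 seconds

Running time = 8264 × 1/30 = 4132/15 s ≈ 275.4667 s.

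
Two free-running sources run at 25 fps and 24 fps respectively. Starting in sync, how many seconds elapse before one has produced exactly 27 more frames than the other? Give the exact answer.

27 seconds

The gap grows by |24 − 25| = 1 frame per second.
Time for a 27-frame gap: 27 ÷ (1) = 27 s.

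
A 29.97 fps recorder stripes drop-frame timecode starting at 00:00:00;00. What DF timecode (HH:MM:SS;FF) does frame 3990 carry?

00:02:13;04

Each 10-minute DF block holds 10 × 60 × 30 − 9 × 2 = 17982 frames. 3990 ÷ 17982 → 0 full blocks, remainder 3990.
Within the partial block the first minute is 1800 frames and each further minute 1798, so 2 further minute boundaries passed. Total skipped labels = 18 × 0 + 2 × 2 = 4.
Non-drop label index = 3990 + 4 = 3994; at 30 labels/s that is 00:02:13:04, i.e. DF 00:02:13;04.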